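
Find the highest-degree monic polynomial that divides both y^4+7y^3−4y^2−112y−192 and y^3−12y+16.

y+4

Apply the Euclidean algorithm:
  y^4+7y^3−4y^2−112y−192 = (y+7)(y^3−12y+16) + (8y^2−44y−304)
  y^3−12y+16 = ((1/8)y+11/16)(8y^2−44y−304) + ((225/4)y+225)
  8y^2−44y−304 = ((32/225)y−304/225)((225/4)y+225) + (0)
Last nonzero remainder: (225/4)y+225. Dividing through by 225/4 gives the monic gcd y+4.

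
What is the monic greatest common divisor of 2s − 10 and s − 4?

1

Apply the Euclidean algorithm:
  2s − 10 = (2)(s − 4) + (−2)
  s − 4 = (−(1/2)s + 2)(−2) + (0)
The last nonzero remainder is the constant −2, so the polynomials are coprime and gcd = 1.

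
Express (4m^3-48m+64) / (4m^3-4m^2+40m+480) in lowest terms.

(m^2-4m+4)/(m^2-5m+30)

Repeated division with remainder:
  4m^3-48m+64 = (4m^3-4m^2+40m+480) + (4m^2-88m-416)
  4m^3-4m^2+40m+480 = (m+21)(4m^2-88m-416) + (2304m+9216)
  4m^2-88m-416 = ((1/576)m-13/288)(2304m+9216) + (0)
Last nonzero remainder: 2304m+9216. Dividing through by 2304 gives the monic gcd m+4.
Cancel m+4 from numerator and denominator to get the reduced form.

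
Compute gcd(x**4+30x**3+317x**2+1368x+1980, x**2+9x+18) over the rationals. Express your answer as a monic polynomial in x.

x**2+9x+18

Apply the Euclidean algorithm:
  x**4+30x**3+317x**2+1368x+1980 = (x**2+21x+110)(x**2+9x+18) + (0)
The last nonzero remainder x**2+9x+18 is already monic.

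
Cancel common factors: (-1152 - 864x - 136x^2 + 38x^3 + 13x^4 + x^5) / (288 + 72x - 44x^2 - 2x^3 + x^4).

(48 + 40x + 11x^2 + x^3)/(-12 - 4x + x^2)

Euclidean algorithm in ℚ[x]:
  x^5 + 13x^4 + 38x^3 - 136x^2 - 864x - 1152 = (x + 15)(x^4 - 2x^3 - 44x^2 + 72x + 288) + (112x^3 + 452x^2 - 2232x - 5472)
  x^4 - 2x^3 - 44x^2 + 72x + 288 = ((1/112)x - 169/3136)(112x^3 + 452x^2 - 2232x - 5472) + ((225/784)x^2 + (225/392)x - 675/98)
  112x^3 + 452x^2 - 2232x - 5472 = ((87808/225)x + 59584/75)((225/784)x^2 + (225/392)x - 675/98) + (0)
Last nonzero remainder: (225/784)x^2 + (225/392)x - 675/98. Dividing through by 225/784 gives the monic gcd x^2 + 2x - 24.
Cancel x^2 + 2x - 24 from numerator and denominator to get the reduced form.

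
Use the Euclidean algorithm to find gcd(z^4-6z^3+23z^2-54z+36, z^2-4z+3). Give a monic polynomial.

z^2-4z+3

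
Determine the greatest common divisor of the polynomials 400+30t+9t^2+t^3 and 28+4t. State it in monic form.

1

Euclidean algorithm in ℚ[t]:
  t^3+9t^2+30t+400 = ((1/4)t^2+(1/2)t+4)(4t+28) + (288)
  4t+28 = ((1/72)t+7/72)(288) + (0)
The last nonzero remainder is the constant 288, so the polynomials are coprime and gcd = 1.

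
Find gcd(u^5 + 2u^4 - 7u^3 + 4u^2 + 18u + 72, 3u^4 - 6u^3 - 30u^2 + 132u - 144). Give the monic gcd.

u^3 - 10u + 24

Apply the Euclidean algorithm:
  u^5 + 2u^4 - 7u^3 + 4u^2 + 18u + 72 = ((1/3)u + 4/3)(3u^4 - 6u^3 - 30u^2 + 132u - 144) + (11u^3 - 110u + 264)
  3u^4 - 6u^3 - 30u^2 + 132u - 144 = ((3/11)u - 6/11)(11u^3 - 110u + 264) + (0)
Last nonzero remainder: 11u^3 - 110u + 264. Dividing through by 11 gives the monic gcd u^3 - 10u + 24.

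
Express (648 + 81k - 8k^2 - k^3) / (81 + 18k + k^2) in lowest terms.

Euclidean algorithm in ℚ[k]:
  -k^3 - 8k^2 + 81k + 648 = (-k + 10)(k^2 + 18k + 81) + (-18k - 162)
  k^2 + 18k + 81 = (-(1/18)k - 1/2)(-18k - 162) + (0)
Last nonzero remainder: -18k - 162. Dividing through by -18 gives the monic gcd k + 9.
Cancel k + 9 from numerator and denominator to get the reduced form.

(72 + k - k^2)/(9 + k)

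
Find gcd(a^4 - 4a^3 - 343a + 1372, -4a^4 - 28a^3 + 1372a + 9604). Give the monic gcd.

Apply the Euclidean algorithm:
  a^4 - 4a^3 - 343a + 1372 = (-1/4)(-4a^4 - 28a^3 + 1372a + 9604) + (-11a^3 + 3773)
  -4a^4 - 28a^3 + 1372a + 9604 = ((4/11)a + 28/11)(-11a^3 + 3773) + (0)
Last nonzero remainder: -11a^3 + 3773. Dividing through by -11 gives the monic gcd a^3 - 343.

a^3 - 343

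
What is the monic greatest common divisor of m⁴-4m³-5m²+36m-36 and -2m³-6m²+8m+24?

Apply the Euclidean algorithm:
  m⁴-4m³-5m²+36m-36 = (-(1/2)m+7/2)(-2m³-6m²+8m+24) + (20m²+20m-120)
  -2m³-6m²+8m+24 = (-(1/10)m-1/5)(20m²+20m-120) + (0)
Last nonzero remainder: 20m²+20m-120. Dividing through by 20 gives the monic gcd m²+m-6.

m²+m-6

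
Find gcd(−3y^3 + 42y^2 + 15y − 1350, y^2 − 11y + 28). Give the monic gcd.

Apply the Euclidean algorithm:
  −3y^3 + 42y^2 + 15y − 1350 = (−3y + 9)(y^2 − 11y + 28) + (198y − 1602)
  y^2 − 11y + 28 = ((1/198)y − 16/1089)(198y − 1602) + (540/121)
  198y − 1602 = ((1331/30)y − 10769/30)(540/121) + (0)
The last nonzero remainder is the constant 540/121, so the polynomials are coprime and gcd = 1.

1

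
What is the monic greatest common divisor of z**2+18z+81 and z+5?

1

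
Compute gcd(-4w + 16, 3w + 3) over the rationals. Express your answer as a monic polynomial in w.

1

Apply the Euclidean algorithm:
  -4w + 16 = (-4/3)(3w + 3) + (20)
  3w + 3 = ((3/20)w + 3/20)(20) + (0)
The last nonzero remainder is the constant 20, so the polynomials are coprime and gcd = 1.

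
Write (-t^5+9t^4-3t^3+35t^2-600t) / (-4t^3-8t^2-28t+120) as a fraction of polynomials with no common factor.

(t^3-13t^2+40t)/(4t-8)

Repeated division with remainder:
  -t^5+9t^4-3t^3+35t^2-600t = ((1/4)t^2-(11/4)t+9/2)(-4t^3-8t^2-28t+120) + (-36t^2-144t-540)
  -4t^3-8t^2-28t+120 = ((1/9)t-2/9)(-36t^2-144t-540) + (0)
Last nonzero remainder: -36t^2-144t-540. Dividing through by -36 gives the monic gcd t^2+4t+15.
Cancel t^2+4t+15 from numerator and denominator to get the reduced form.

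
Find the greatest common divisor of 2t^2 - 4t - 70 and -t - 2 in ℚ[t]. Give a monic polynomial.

By polynomial division,
  2t^2 - 4t - 70 = (-2t + 8)(-t - 2) + (-54)
  -t - 2 = ((1/54)t + 1/27)(-54) + (0)
The last nonzero remainder is the constant -54, so the polynomials are coprime and gcd = 1.

1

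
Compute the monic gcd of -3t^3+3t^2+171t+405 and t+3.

t+3

Repeated division with remainder:
  -3t^3+3t^2+171t+405 = (-3t^2+12t+135)(t+3) + (0)
The last nonzero remainder t+3 is already monic.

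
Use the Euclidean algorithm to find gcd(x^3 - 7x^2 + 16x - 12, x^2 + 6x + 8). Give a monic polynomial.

Repeated division with remainder:
  x^3 - 7x^2 + 16x - 12 = (x - 13)(x^2 + 6x + 8) + (86x + 92)
  x^2 + 6x + 8 = ((1/86)x + 106/1849)(86x + 92) + (5040/1849)
  86x + 92 = ((79507/2520)x + 42527/1260)(5040/1849) + (0)
The last nonzero remainder is the constant 5040/1849, so the polynomials are coprime and gcd = 1.

1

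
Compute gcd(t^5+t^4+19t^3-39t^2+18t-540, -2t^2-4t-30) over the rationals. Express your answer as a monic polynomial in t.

By polynomial division,
  t^5+t^4+19t^3-39t^2+18t-540 = (-(1/2)t^3+(1/2)t^2-3t+18)(-2t^2-4t-30) + (0)
Last nonzero remainder: -2t^2-4t-30. Dividing through by -2 gives the monic gcd t^2+2t+15.

t^2+2t+15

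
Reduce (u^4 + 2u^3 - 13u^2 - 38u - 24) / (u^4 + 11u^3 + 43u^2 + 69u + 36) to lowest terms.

(u^2 - 2u - 8)/(u^2 + 7u + 12)

By polynomial division,
  u^4 + 2u^3 - 13u^2 - 38u - 24 = (u^4 + 11u^3 + 43u^2 + 69u + 36) + (-9u^3 - 56u^2 - 107u - 60)
  u^4 + 11u^3 + 43u^2 + 69u + 36 = (-(1/9)u - 43/81)(-9u^3 - 56u^2 - 107u - 60) + ((112/81)u^2 + (448/81)u + 112/27)
  -9u^3 - 56u^2 - 107u - 60 = (-(729/112)u - 405/28)((112/81)u^2 + (448/81)u + 112/27) + (0)
Last nonzero remainder: (112/81)u^2 + (448/81)u + 112/27. Dividing through by 112/81 gives the monic gcd u^2 + 4u + 3.
Cancel u^2 + 4u + 3 from numerator and denominator to get the reduced form.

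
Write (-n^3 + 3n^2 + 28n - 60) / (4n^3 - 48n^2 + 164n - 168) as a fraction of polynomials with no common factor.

(-n^2 + n + 30)/(4n^2 - 40n + 84)

Euclidean algorithm in ℚ[n]:
  -n^3 + 3n^2 + 28n - 60 = (-1/4)(4n^3 - 48n^2 + 164n - 168) + (-9n^2 + 69n - 102)
  4n^3 - 48n^2 + 164n - 168 = (-(4/9)n + 52/27)(-9n^2 + 69n - 102) + (-(128/9)n + 256/9)
  -9n^2 + 69n - 102 = ((81/128)n - 459/128)(-(128/9)n + 256/9) + (0)
Last nonzero remainder: -(128/9)n + 256/9. Dividing through by -128/9 gives the monic gcd n - 2.
Cancel n - 2 from numerator and denominator to get the reduced form.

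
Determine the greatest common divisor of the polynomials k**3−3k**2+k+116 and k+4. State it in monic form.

k+4

Euclidean algorithm in ℚ[k]:
  k**3−3k**2+k+116 = (k**2−7k+29)(k+4) + (0)
The last nonzero remainder k+4 is already monic.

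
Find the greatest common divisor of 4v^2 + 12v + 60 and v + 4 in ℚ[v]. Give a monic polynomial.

1

Apply the Euclidean algorithm:
  4v^2 + 12v + 60 = (4v − 4)(v + 4) + (76)
  v + 4 = ((1/76)v + 1/19)(76) + (0)
The last nonzero remainder is the constant 76, so the polynomials are coprime and gcd = 1.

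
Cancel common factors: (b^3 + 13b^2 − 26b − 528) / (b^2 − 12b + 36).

(b^2 + 19b + 88)/(b − 6)

Apply the Euclidean algorithm:
  b^3 + 13b^2 − 26b − 528 = (b + 25)(b^2 − 12b + 36) + (238b − 1428)
  b^2 − 12b + 36 = ((1/238)b − 3/119)(238b − 1428) + (0)
Last nonzero remainder: 238b − 1428. Dividing through by 238 gives the monic gcd b − 6.
Cancel b − 6 from numerator and denominator to get the reduced form.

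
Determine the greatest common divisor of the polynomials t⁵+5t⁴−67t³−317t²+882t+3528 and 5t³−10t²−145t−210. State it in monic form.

t²−4t−21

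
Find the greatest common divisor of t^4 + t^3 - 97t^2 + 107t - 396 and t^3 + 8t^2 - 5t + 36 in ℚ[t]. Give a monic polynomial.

t^2 - t + 4

Apply the Euclidean algorithm:
  t^4 + t^3 - 97t^2 + 107t - 396 = (t - 7)(t^3 + 8t^2 - 5t + 36) + (-36t^2 + 36t - 144)
  t^3 + 8t^2 - 5t + 36 = (-(1/36)t - 1/4)(-36t^2 + 36t - 144) + (0)
Last nonzero remainder: -36t^2 + 36t - 144. Dividing through by -36 gives the monic gcd t^2 - t + 4.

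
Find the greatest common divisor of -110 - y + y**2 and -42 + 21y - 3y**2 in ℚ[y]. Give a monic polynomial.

Repeated division with remainder:
  y**2 - y - 110 = (-1/3)(-3y**2 + 21y - 42) + (6y - 124)
  -3y**2 + 21y - 42 = (-(1/2)y - 41/6)(6y - 124) + (-2668/3)
  6y - 124 = (-(9/1334)y + 93/667)(-2668/3) + (0)
The last nonzero remainder is the constant -2668/3, so the polynomials are coprime and gcd = 1.

1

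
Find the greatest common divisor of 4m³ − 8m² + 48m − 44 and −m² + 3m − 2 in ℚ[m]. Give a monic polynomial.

m − 1

By polynomial division,
  4m³ − 8m² + 48m − 44 = (−4m − 4)(−m² + 3m − 2) + (52m − 52)
  −m² + 3m − 2 = (−(1/52)m + 1/26)(52m − 52) + (0)
Last nonzero remainder: 52m − 52. Dividing through by 52 gives the monic gcd m − 1.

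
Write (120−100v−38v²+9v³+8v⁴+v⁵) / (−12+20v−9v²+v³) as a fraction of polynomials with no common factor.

Euclidean algorithm in ℚ[v]:
  v⁵+8v⁴+9v³−38v²−100v+120 = (v²+17v+142)(v³−9v²+20v−12) + (912v²−2736v+1824)
  v³−9v²+20v−12 = ((1/912)v−1/152)(912v²−2736v+1824) + (0)
Last nonzero remainder: 912v²−2736v+1824. Dividing through by 912 gives the monic gcd v²−3v+2.
Cancel v²−3v+2 from numerator and denominator to get the reduced form.

(60+40v+11v²+v³)/(−6+v)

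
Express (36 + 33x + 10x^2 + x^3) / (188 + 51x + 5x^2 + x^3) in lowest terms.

By polynomial division,
  x^3 + 10x^2 + 33x + 36 = (x^3 + 5x^2 + 51x + 188) + (5x^2 - 18x - 152)
  x^3 + 5x^2 + 51x + 188 = ((1/5)x + 43/25)(5x^2 - 18x - 152) + ((2809/25)x + 11236/25)
  5x^2 - 18x - 152 = ((125/2809)x - 950/2809)((2809/25)x + 11236/25) + (0)
Last nonzero remainder: (2809/25)x + 11236/25. Dividing through by 2809/25 gives the monic gcd x + 4.
Cancel x + 4 from numerator and denominator to get the reduced form.

(9 + 6x + x^2)/(47 + x + x^2)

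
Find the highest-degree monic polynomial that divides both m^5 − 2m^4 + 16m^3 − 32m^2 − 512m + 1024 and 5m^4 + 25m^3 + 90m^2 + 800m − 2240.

Repeated division with remainder:
  m^5 − 2m^4 + 16m^3 − 32m^2 − 512m + 1024 = ((1/5)m − 7/5)(5m^4 + 25m^3 + 90m^2 + 800m − 2240) + (33m^3 − 66m^2 + 1056m − 2112)
  5m^4 + 25m^3 + 90m^2 + 800m − 2240 = ((5/33)m + 35/33)(33m^3 − 66m^2 + 1056m − 2112) + (0)
Last nonzero remainder: 33m^3 − 66m^2 + 1056m − 2112. Dividing through by 33 gives the monic gcd m^3 − 2m^2 + 32m − 64.

m^3 − 2m^2 + 32m − 64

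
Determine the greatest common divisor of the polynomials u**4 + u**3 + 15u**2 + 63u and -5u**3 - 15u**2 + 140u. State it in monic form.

Euclidean algorithm in ℚ[u]:
  u**4 + u**3 + 15u**2 + 63u = (-(1/5)u + 2/5)(-5u**3 - 15u**2 + 140u) + (49u**2 + 7u)
  -5u**3 - 15u**2 + 140u = (-(5/49)u - 100/343)(49u**2 + 7u) + ((6960/49)u)
  49u**2 + 7u = ((2401/6960)u + 343/6960)((6960/49)u) + (0)
Last nonzero remainder: (6960/49)u. Dividing through by 6960/49 gives the monic gcd u.

u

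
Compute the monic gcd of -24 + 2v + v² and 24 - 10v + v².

By polynomial division,
  v² + 2v - 24 = (v² - 10v + 24) + (12v - 48)
  v² - 10v + 24 = ((1/12)v - 1/2)(12v - 48) + (0)
Last nonzero remainder: 12v - 48. Dividing through by 12 gives the monic gcd v - 4.

-4 + v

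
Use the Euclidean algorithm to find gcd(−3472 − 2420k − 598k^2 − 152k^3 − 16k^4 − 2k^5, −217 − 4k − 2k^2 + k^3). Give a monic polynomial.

By polynomial division,
  −2k^5 − 16k^4 − 152k^3 − 598k^2 − 2420k − 3472 = (−2k^2 − 20k − 200)(k^3 − 2k^2 − 4k − 217) + (−1512k^2 − 7560k − 46872)
  k^3 − 2k^2 − 4k − 217 = (−(1/1512)k + 1/216)(−1512k^2 − 7560k − 46872) + (0)
Last nonzero remainder: −1512k^2 − 7560k − 46872. Dividing through by −1512 gives the monic gcd k^2 + 5k + 31.

31 + 5k + k^2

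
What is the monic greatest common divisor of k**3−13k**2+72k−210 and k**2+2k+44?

By polynomial division,
  k**3−13k**2+72k−210 = (k−15)(k**2+2k+44) + (58k+450)
  k**2+2k+44 = ((1/58)k−167/1682)(58k+450) + (74579/841)
  58k+450 = ((48778/74579)k+378450/74579)(74579/841) + (0)
The last nonzero remainder is the constant 74579/841, so the polynomials are coprime and gcd = 1.

1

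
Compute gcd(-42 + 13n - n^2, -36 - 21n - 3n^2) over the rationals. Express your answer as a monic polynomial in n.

Repeated division with remainder:
  -n^2 + 13n - 42 = (1/3)(-3n^2 - 21n - 36) + (20n - 30)
  -3n^2 - 21n - 36 = (-(3/20)n - 51/40)(20n - 30) + (-297/4)
  20n - 30 = (-(80/297)n + 40/99)(-297/4) + (0)
The last nonzero remainder is the constant -297/4, so the polynomials are coprime and gcd = 1.

1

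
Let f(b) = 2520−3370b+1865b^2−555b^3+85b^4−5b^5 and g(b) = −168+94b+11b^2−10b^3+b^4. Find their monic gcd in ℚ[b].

−56+50b−13b^2+b^3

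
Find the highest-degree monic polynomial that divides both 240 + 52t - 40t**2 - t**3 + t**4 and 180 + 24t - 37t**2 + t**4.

Repeated division with remainder:
  t**4 - t**3 - 40t**2 + 52t + 240 = (t**4 - 37t**2 + 24t + 180) + (-t**3 - 3t**2 + 28t + 60)
  t**4 - 37t**2 + 24t + 180 = (-t + 3)(-t**3 - 3t**2 + 28t + 60) + (0)
Last nonzero remainder: -t**3 - 3t**2 + 28t + 60. Dividing through by -1 gives the monic gcd t**3 + 3t**2 - 28t - 60.

-60 - 28t + 3t**2 + t**3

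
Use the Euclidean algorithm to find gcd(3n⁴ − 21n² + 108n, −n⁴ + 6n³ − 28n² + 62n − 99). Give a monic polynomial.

By polynomial division,
  3n⁴ − 21n² + 108n = (−3)(−n⁴ + 6n³ − 28n² + 62n − 99) + (18n³ − 105n² + 294n − 297)
  −n⁴ + 6n³ − 28n² + 62n − 99 = (−(1/18)n + 1/108)(18n³ − 105n² + 294n − 297) + (−(385/36)n² + (385/9)n − 385/4)
  18n³ − 105n² + 294n − 297 = (−(648/385)n + 108/35)(−(385/36)n² + (385/9)n − 385/4) + (0)
Last nonzero remainder: −(385/36)n² + (385/9)n − 385/4. Dividing through by −385/36 gives the monic gcd n² − 4n + 9.

n² − 4n + 9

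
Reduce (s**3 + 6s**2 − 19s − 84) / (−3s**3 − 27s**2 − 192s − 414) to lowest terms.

(−s**2 − 3s + 28)/(3s**2 + 18s + 138)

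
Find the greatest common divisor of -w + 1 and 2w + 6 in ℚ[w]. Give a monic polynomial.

1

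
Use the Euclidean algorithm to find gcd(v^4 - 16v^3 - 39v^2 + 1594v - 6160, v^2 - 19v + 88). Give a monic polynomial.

By polynomial division,
  v^4 - 16v^3 - 39v^2 + 1594v - 6160 = (v^2 + 3v - 70)(v^2 - 19v + 88) + (0)
The last nonzero remainder v^2 - 19v + 88 is already monic.

v^2 - 19v + 88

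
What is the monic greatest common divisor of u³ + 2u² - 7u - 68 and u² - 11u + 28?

u - 4

Apply the Euclidean algorithm:
  u³ + 2u² - 7u - 68 = (u + 13)(u² - 11u + 28) + (108u - 432)
  u² - 11u + 28 = ((1/108)u - 7/108)(108u - 432) + (0)
Last nonzero remainder: 108u - 432. Dividing through by 108 gives the monic gcd u - 4.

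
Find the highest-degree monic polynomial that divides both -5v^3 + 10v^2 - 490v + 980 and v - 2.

v - 2

Repeated division with remainder:
  -5v^3 + 10v^2 - 490v + 980 = (-5v^2 - 490)(v - 2) + (0)
The last nonzero remainder v - 2 is already monic.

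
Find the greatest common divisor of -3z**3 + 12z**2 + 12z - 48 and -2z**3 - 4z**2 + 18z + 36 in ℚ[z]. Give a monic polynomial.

Euclidean algorithm in ℚ[z]:
  -3z**3 + 12z**2 + 12z - 48 = (3/2)(-2z**3 - 4z**2 + 18z + 36) + (18z**2 - 15z - 102)
  -2z**3 - 4z**2 + 18z + 36 = (-(1/9)z - 17/54)(18z**2 - 15z - 102) + ((35/18)z + 35/9)
  18z**2 - 15z - 102 = ((324/35)z - 918/35)((35/18)z + 35/9) + (0)
Last nonzero remainder: (35/18)z + 35/9. Dividing through by 35/18 gives the monic gcd z + 2.

z + 2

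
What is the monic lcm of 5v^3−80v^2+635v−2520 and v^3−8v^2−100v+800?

By polynomial division,
  5v^3−80v^2+635v−2520 = (5)(v^3−8v^2−100v+800) + (−40v^2+1135v−6520)
  v^3−8v^2−100v+800 = (−(1/40)v−163/320)(−40v^2+1135v−6520) + ((20169/64)v−20169/8)
  −40v^2+1135v−6520 = (−(2560/20169)v+52160/20169)((20169/64)v−20169/8) + (0)
Last nonzero remainder: (20169/64)v−20169/8. Dividing through by 20169/64 gives the monic gcd v−8.
Then lcm(f, g) = f·g / gcd(f, g); expanding and making the result monic gives the answer.

v^5−16v^4+27v^3+1096v^2−12700v+50400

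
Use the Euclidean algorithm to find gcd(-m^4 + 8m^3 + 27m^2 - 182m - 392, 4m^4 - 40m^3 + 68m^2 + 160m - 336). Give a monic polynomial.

Repeated division with remainder:
  -m^4 + 8m^3 + 27m^2 - 182m - 392 = (-1/4)(4m^4 - 40m^3 + 68m^2 + 160m - 336) + (-2m^3 + 44m^2 - 142m - 476)
  4m^4 - 40m^3 + 68m^2 + 160m - 336 = (-2m - 24)(-2m^3 + 44m^2 - 142m - 476) + (840m^2 - 4200m - 11760)
  -2m^3 + 44m^2 - 142m - 476 = (-(1/420)m + 17/420)(840m^2 - 4200m - 11760) + (0)
Last nonzero remainder: 840m^2 - 4200m - 11760. Dividing through by 840 gives the monic gcd m^2 - 5m - 14.

m^2 - 5m - 14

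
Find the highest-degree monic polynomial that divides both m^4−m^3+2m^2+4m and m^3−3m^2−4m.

By polynomial division,
  m^4−m^3+2m^2+4m = (m+2)(m^3−3m^2−4m) + (12m^2+12m)
  m^3−3m^2−4m = ((1/12)m−1/3)(12m^2+12m) + (0)
Last nonzero remainder: 12m^2+12m. Dividing through by 12 gives the monic gcd m^2+m.

m^2+m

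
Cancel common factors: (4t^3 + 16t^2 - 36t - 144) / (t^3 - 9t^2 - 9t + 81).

Apply the Euclidean algorithm:
  4t^3 + 16t^2 - 36t - 144 = (4)(t^3 - 9t^2 - 9t + 81) + (52t^2 - 468)
  t^3 - 9t^2 - 9t + 81 = ((1/52)t - 9/52)(52t^2 - 468) + (0)
Last nonzero remainder: 52t^2 - 468. Dividing through by 52 gives the monic gcd t^2 - 9.
Cancel t^2 - 9 from numerator and denominator to get the reduced form.

(4t + 16)/(t - 9)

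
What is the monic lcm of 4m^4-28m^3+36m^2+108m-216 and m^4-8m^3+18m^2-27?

m^5-6m^4+2m^3+36m^2-27m-54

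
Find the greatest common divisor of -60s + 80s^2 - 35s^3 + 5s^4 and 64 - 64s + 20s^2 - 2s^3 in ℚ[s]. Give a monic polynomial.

-2 + s

Euclidean algorithm in ℚ[s]:
  5s^4 - 35s^3 + 80s^2 - 60s = (-(5/2)s - 15/2)(-2s^3 + 20s^2 - 64s + 64) + (70s^2 - 380s + 480)
  -2s^3 + 20s^2 - 64s + 64 = (-(1/35)s + 32/245)(70s^2 - 380s + 480) + (-(32/49)s + 64/49)
  70s^2 - 380s + 480 = (-(1715/16)s + 735/2)(-(32/49)s + 64/49) + (0)
Last nonzero remainder: -(32/49)s + 64/49. Dividing through by -32/49 gives the monic gcd s - 2.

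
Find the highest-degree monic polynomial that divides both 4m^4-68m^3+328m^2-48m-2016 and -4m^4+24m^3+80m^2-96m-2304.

m^2-12m+36

Apply the Euclidean algorithm:
  4m^4-68m^3+328m^2-48m-2016 = (-1)(-4m^4+24m^3+80m^2-96m-2304) + (-44m^3+408m^2-144m-4320)
  -4m^4+24m^3+80m^2-96m-2304 = ((1/11)m+36/121)(-44m^3+408m^2-144m-4320) + (-(3424/121)m^2+(41088/121)m-123264/121)
  -44m^3+408m^2-144m-4320 = ((1331/856)m+1815/428)(-(3424/121)m^2+(41088/121)m-123264/121) + (0)
Last nonzero remainder: -(3424/121)m^2+(41088/121)m-123264/121. Dividing through by -3424/121 gives the monic gcd m^2-12m+36.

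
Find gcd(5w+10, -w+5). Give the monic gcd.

Repeated division with remainder:
  5w+10 = (-5)(-w+5) + (35)
  -w+5 = (-(1/35)w+1/7)(35) + (0)
The last nonzero remainder is the constant 35, so the polynomials are coprime and gcd = 1.

1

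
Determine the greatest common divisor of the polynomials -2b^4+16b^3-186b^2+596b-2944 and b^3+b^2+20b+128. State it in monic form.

Apply the Euclidean algorithm:
  -2b^4+16b^3-186b^2+596b-2944 = (-2b+18)(b^3+b^2+20b+128) + (-164b^2+492b-5248)
  b^3+b^2+20b+128 = (-(1/164)b-1/41)(-164b^2+492b-5248) + (0)
Last nonzero remainder: -164b^2+492b-5248. Dividing through by -164 gives the monic gcd b^2-3b+32.

b^2-3b+32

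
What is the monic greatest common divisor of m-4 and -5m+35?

Repeated division with remainder:
  m-4 = (-1/5)(-5m+35) + (3)
  -5m+35 = (-(5/3)m+35/3)(3) + (0)
The last nonzero remainder is the constant 3, so the polynomials are coprime and gcd = 1.

1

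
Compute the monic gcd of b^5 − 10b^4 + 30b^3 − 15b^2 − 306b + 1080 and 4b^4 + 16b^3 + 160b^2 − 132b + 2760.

Apply the Euclidean algorithm:
  b^5 − 10b^4 + 30b^3 − 15b^2 − 306b + 1080 = ((1/4)b − 7/2)(4b^4 + 16b^3 + 160b^2 − 132b + 2760) + (46b^3 + 578b^2 − 1458b + 10740)
  4b^4 + 16b^3 + 160b^2 − 132b + 2760 = ((2/23)b − 394/529)(46b^3 + 578b^2 − 1458b + 10740) + ((379440/529)b^2 − (1138320/529)b + 5691600/529)
  46b^3 + 578b^2 − 1458b + 10740 = ((12167/189720)b + 94691/94860)((379440/529)b^2 − (1138320/529)b + 5691600/529) + (0)
Last nonzero remainder: (379440/529)b^2 − (1138320/529)b + 5691600/529. Dividing through by 379440/529 gives the monic gcd b^2 − 3b + 15.

b^2 − 3b + 15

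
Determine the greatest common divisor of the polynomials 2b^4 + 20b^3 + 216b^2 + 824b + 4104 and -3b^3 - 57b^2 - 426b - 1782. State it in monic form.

By polynomial division,
  2b^4 + 20b^3 + 216b^2 + 824b + 4104 = (-(2/3)b + 6)(-3b^3 - 57b^2 - 426b - 1782) + (274b^2 + 2192b + 14796)
  -3b^3 - 57b^2 - 426b - 1782 = (-(3/274)b - 33/274)(274b^2 + 2192b + 14796) + (0)
Last nonzero remainder: 274b^2 + 2192b + 14796. Dividing through by 274 gives the monic gcd b^2 + 8b + 54.

b^2 + 8b + 54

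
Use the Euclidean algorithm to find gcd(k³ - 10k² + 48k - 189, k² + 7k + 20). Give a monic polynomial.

1

Apply the Euclidean algorithm:
  k³ - 10k² + 48k - 189 = (k - 17)(k² + 7k + 20) + (147k + 151)
  k² + 7k + 20 = ((1/147)k + 878/21609)(147k + 151) + (299602/21609)
  147k + 151 = ((3176523/299602)k + 3262959/299602)(299602/21609) + (0)
The last nonzero remainder is the constant 299602/21609, so the polynomials are coprime and gcd = 1.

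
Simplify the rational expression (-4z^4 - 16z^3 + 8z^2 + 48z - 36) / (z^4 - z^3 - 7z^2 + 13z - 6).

(-4z - 12)/(z - 2)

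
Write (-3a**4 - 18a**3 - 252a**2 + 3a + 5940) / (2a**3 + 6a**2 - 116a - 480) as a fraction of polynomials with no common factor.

(-3a**3 - 3a**2 - 237a + 1188)/(2a**2 - 4a - 96)

By polynomial division,
  -3a**4 - 18a**3 - 252a**2 + 3a + 5940 = (-(3/2)a - 9/2)(2a**3 + 6a**2 - 116a - 480) + (-399a**2 - 1239a + 3780)
  2a**3 + 6a**2 - 116a - 480 = (-(2/399)a + 4/7581)(-399a**2 - 1239a + 3780) + (-(34800/361)a - 174000/361)
  -399a**2 - 1239a + 3780 = ((48013/11600)a - 22743/2900)(-(34800/361)a - 174000/361) + (0)
Last nonzero remainder: -(34800/361)a - 174000/361. Dividing through by -34800/361 gives the monic gcd a + 5.
Cancel a + 5 from numerator and denominator to get the reduced form.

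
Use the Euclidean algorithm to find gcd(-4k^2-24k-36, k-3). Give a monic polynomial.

By polynomial division,
  -4k^2-24k-36 = (-4k-36)(k-3) + (-144)
  k-3 = (-(1/144)k+1/48)(-144) + (0)
The last nonzero remainder is the constant -144, so the polynomials are coprime and gcd = 1.

1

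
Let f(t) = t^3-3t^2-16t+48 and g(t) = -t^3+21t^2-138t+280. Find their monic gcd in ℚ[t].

t-4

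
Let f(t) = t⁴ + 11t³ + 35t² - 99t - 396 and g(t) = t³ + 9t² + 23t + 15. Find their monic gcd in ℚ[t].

t + 3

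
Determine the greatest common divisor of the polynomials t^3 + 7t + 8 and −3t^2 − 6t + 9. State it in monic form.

1

Euclidean algorithm in ℚ[t]:
  t^3 + 7t + 8 = (−(1/3)t + 2/3)(−3t^2 − 6t + 9) + (14t + 2)
  −3t^2 − 6t + 9 = (−(3/14)t − 39/98)(14t + 2) + (480/49)
  14t + 2 = ((343/240)t + 49/240)(480/49) + (0)
The last nonzero remainder is the constant 480/49, so the polynomials are coprime and gcd = 1.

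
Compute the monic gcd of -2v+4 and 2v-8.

1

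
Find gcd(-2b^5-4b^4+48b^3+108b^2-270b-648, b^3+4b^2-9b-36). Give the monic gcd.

Repeated division with remainder:
  -2b^5-4b^4+48b^3+108b^2-270b-648 = (-2b^2+4b+14)(b^3+4b^2-9b-36) + (16b^2-144)
  b^3+4b^2-9b-36 = ((1/16)b+1/4)(16b^2-144) + (0)
Last nonzero remainder: 16b^2-144. Dividing through by 16 gives the monic gcd b^2-9.

b^2-9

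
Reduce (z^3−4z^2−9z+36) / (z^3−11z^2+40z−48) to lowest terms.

Apply the Euclidean algorithm:
  z^3−4z^2−9z+36 = (z^3−11z^2+40z−48) + (7z^2−49z+84)
  z^3−11z^2+40z−48 = ((1/7)z−4/7)(7z^2−49z+84) + (0)
Last nonzero remainder: 7z^2−49z+84. Dividing through by 7 gives the monic gcd z^2−7z+12.
Cancel z^2−7z+12 from numerator and denominator to get the reduced form.

(z+3)/(z−4)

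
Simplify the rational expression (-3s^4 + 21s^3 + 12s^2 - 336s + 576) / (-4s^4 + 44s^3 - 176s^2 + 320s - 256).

Apply the Euclidean algorithm:
  -3s^4 + 21s^3 + 12s^2 - 336s + 576 = (3/4)(-4s^4 + 44s^3 - 176s^2 + 320s - 256) + (-12s^3 + 144s^2 - 576s + 768)
  -4s^4 + 44s^3 - 176s^2 + 320s - 256 = ((1/3)s + 1/3)(-12s^3 + 144s^2 - 576s + 768) + (-32s^2 + 256s - 512)
  -12s^3 + 144s^2 - 576s + 768 = ((3/8)s - 3/2)(-32s^2 + 256s - 512) + (0)
Last nonzero remainder: -32s^2 + 256s - 512. Dividing through by -32 gives the monic gcd s^2 - 8s + 16.
Cancel s^2 - 8s + 16 from numerator and denominator to get the reduced form.

(3s^2 + 3s - 36)/(4s^2 - 12s + 16)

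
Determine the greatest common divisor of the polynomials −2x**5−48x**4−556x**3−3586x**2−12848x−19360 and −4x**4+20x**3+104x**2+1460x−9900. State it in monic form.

Euclidean algorithm in ℚ[x]:
  −2x**5−48x**4−556x**3−3586x**2−12848x−19360 = ((1/2)x+29/2)(−4x**4+20x**3+104x**2+1460x−9900) + (−898x**3−5824x**2−29068x+124190)
  −4x**4+20x**3+104x**2+1460x−9900 = ((2/449)x−10314/201601)(−898x**3−5824x**2−29068x+124190) + (−(12999168/201601)x**2−(116992512/201601)x−714954240/201601)
  −898x**3−5824x**2−29068x+124190 = ((90518849/6499584)x−227607529/6499584)(−(12999168/201601)x**2−(116992512/201601)x−714954240/201601) + (0)
Last nonzero remainder: −(12999168/201601)x**2−(116992512/201601)x−714954240/201601. Dividing through by −12999168/201601 gives the monic gcd x**2+9x+55.

x**2+9x+55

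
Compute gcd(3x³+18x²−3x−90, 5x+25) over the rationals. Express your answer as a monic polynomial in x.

Euclidean algorithm in ℚ[x]:
  3x³+18x²−3x−90 = ((3/5)x²+(3/5)x−18/5)(5x+25) + (0)
Last nonzero remainder: 5x+25. Dividing through by 5 gives the monic gcd x+5.

x+5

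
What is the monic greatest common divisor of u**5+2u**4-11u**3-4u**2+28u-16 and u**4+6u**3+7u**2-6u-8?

u**3+5u**2+2u-8

Euclidean algorithm in ℚ[u]:
  u**5+2u**4-11u**3-4u**2+28u-16 = (u-4)(u**4+6u**3+7u**2-6u-8) + (6u**3+30u**2+12u-48)
  u**4+6u**3+7u**2-6u-8 = ((1/6)u+1/6)(6u**3+30u**2+12u-48) + (0)
Last nonzero remainder: 6u**3+30u**2+12u-48. Dividing through by 6 gives the monic gcd u**3+5u**2+2u-8.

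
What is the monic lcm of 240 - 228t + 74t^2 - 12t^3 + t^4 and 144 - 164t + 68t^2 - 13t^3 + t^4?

By polynomial division,
  t^4 - 12t^3 + 74t^2 - 228t + 240 = (t^4 - 13t^3 + 68t^2 - 164t + 144) + (t^3 + 6t^2 - 64t + 96)
  t^4 - 13t^3 + 68t^2 - 164t + 144 = (t - 19)(t^3 + 6t^2 - 64t + 96) + (246t^2 - 1476t + 1968)
  t^3 + 6t^2 - 64t + 96 = ((1/246)t + 2/41)(246t^2 - 1476t + 1968) + (0)
Last nonzero remainder: 246t^2 - 1476t + 1968. Dividing through by 246 gives the monic gcd t^2 - 6t + 8.
Then lcm(f, g) = f·g / gcd(f, g); expanding and making the result monic gives the answer.

4320 - 5784t + 3168t^2 - 962t^3 + 176t^4 - 19t^5 + t^6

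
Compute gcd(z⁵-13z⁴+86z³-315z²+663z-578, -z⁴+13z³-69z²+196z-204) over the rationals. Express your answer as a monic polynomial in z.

z³-7z²+27z-34

Repeated division with remainder:
  z⁵-13z⁴+86z³-315z²+663z-578 = (-z)(-z⁴+13z³-69z²+196z-204) + (17z³-119z²+459z-578)
  -z⁴+13z³-69z²+196z-204 = (-(1/17)z+6/17)(17z³-119z²+459z-578) + (0)
Last nonzero remainder: 17z³-119z²+459z-578. Dividing through by 17 gives the monic gcd z³-7z²+27z-34.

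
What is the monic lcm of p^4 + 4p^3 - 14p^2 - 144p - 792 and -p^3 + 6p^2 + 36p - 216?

p^5 - 2p^4 - 38p^3 - 60p^2 + 72p + 4752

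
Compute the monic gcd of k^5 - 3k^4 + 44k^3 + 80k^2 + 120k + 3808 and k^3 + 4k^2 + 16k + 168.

k^2 - 2k + 28

Euclidean algorithm in ℚ[k]:
  k^5 - 3k^4 + 44k^3 + 80k^2 + 120k + 3808 = (k^2 - 7k + 56)(k^3 + 4k^2 + 16k + 168) + (-200k^2 + 400k - 5600)
  k^3 + 4k^2 + 16k + 168 = (-(1/200)k - 3/100)(-200k^2 + 400k - 5600) + (0)
Last nonzero remainder: -200k^2 + 400k - 5600. Dividing through by -200 gives the monic gcd k^2 - 2k + 28.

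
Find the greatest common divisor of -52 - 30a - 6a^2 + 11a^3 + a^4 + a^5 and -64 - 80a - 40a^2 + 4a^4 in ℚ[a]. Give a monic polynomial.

2 + 2a + a^2

By polynomial division,
  a^5 + a^4 + 11a^3 - 6a^2 - 30a - 52 = ((1/4)a + 1/4)(4a^4 - 40a^2 - 80a - 64) + (21a^3 + 24a^2 + 6a - 36)
  4a^4 - 40a^2 - 80a - 64 = ((4/21)a - 32/147)(21a^3 + 24a^2 + 6a - 36) + (-(1760/49)a^2 - (3520/49)a - 3520/49)
  21a^3 + 24a^2 + 6a - 36 = (-(1029/1760)a + 441/880)(-(1760/49)a^2 - (3520/49)a - 3520/49) + (0)
Last nonzero remainder: -(1760/49)a^2 - (3520/49)a - 3520/49. Dividing through by -1760/49 gives the monic gcd a^2 + 2a + 2.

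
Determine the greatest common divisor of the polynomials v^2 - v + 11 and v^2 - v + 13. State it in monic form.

Euclidean algorithm in ℚ[v]:
  v^2 - v + 11 = (v^2 - v + 13) + (-2)
  v^2 - v + 13 = (-(1/2)v^2 + (1/2)v - 13/2)(-2) + (0)
The last nonzero remainder is the constant -2, so the polynomials are coprime and gcd = 1.

1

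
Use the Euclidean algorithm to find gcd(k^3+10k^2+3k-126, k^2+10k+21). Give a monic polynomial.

Euclidean algorithm in ℚ[k]:
  k^3+10k^2+3k-126 = (k)(k^2+10k+21) + (-18k-126)
  k^2+10k+21 = (-(1/18)k-1/6)(-18k-126) + (0)
Last nonzero remainder: -18k-126. Dividing through by -18 gives the monic gcd k+7.

k+7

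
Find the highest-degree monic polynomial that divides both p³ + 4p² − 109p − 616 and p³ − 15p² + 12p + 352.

Euclidean algorithm in ℚ[p]:
  p³ + 4p² − 109p − 616 = (p³ − 15p² + 12p + 352) + (19p² − 121p − 968)
  p³ − 15p² + 12p + 352 = ((1/19)p − 164/361)(19p² − 121p − 968) + ((2880/361)p − 31680/361)
  19p² − 121p − 968 = ((6859/2880)p + 3971/360)((2880/361)p − 31680/361) + (0)
Last nonzero remainder: (2880/361)p − 31680/361. Dividing through by 2880/361 gives the monic gcd p − 11.

p − 11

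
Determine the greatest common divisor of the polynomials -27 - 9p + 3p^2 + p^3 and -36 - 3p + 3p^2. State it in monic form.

3 + p

Apply the Euclidean algorithm:
  p^3 + 3p^2 - 9p - 27 = ((1/3)p + 4/3)(3p^2 - 3p - 36) + (7p + 21)
  3p^2 - 3p - 36 = ((3/7)p - 12/7)(7p + 21) + (0)
Last nonzero remainder: 7p + 21. Dividing through by 7 gives the monic gcd p + 3.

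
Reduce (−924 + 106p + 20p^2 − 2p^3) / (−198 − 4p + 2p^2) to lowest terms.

(42 − p − p^2)/(9 + p)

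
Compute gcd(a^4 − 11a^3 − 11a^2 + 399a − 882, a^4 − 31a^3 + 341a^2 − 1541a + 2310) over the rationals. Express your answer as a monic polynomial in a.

a^2 − 10a + 21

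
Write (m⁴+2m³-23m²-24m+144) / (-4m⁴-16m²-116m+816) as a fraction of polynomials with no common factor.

Apply the Euclidean algorithm:
  m⁴+2m³-23m²-24m+144 = (-1/4)(-4m⁴-16m²-116m+816) + (2m³-27m²-53m+348)
  -4m⁴-16m²-116m+816 = (-2m-27)(2m³-27m²-53m+348) + (-851m²-851m+10212)
  2m³-27m²-53m+348 = (-(2/851)m+29/851)(-851m²-851m+10212) + (0)
Last nonzero remainder: -851m²-851m+10212. Dividing through by -851 gives the monic gcd m²+m-12.
Cancel m²+m-12 from numerator and denominator to get the reduced form.

(-m²-m+12)/(4m²-4m+68)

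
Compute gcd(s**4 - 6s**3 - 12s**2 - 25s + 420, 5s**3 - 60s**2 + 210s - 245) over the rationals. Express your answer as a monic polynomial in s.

s - 7

Apply the Euclidean algorithm:
  s**4 - 6s**3 - 12s**2 - 25s + 420 = ((1/5)s + 6/5)(5s**3 - 60s**2 + 210s - 245) + (18s**2 - 228s + 714)
  5s**3 - 60s**2 + 210s - 245 = ((5/18)s + 5/27)(18s**2 - 228s + 714) + ((485/9)s - 3395/9)
  18s**2 - 228s + 714 = ((162/485)s - 918/485)((485/9)s - 3395/9) + (0)
Last nonzero remainder: (485/9)s - 3395/9. Dividing through by 485/9 gives the monic gcd s - 7.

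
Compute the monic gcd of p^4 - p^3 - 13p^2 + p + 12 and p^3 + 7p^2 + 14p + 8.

Euclidean algorithm in ℚ[p]:
  p^4 - p^3 - 13p^2 + p + 12 = (p - 8)(p^3 + 7p^2 + 14p + 8) + (29p^2 + 105p + 76)
  p^3 + 7p^2 + 14p + 8 = ((1/29)p + 98/841)(29p^2 + 105p + 76) + (-(720/841)p - 720/841)
  29p^2 + 105p + 76 = (-(24389/720)p - 15979/180)(-(720/841)p - 720/841) + (0)
Last nonzero remainder: -(720/841)p - 720/841. Dividing through by -720/841 gives the monic gcd p + 1.

p + 1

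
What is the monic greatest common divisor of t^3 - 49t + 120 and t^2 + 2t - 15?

Apply the Euclidean algorithm:
  t^3 - 49t + 120 = (t - 2)(t^2 + 2t - 15) + (-30t + 90)
  t^2 + 2t - 15 = (-(1/30)t - 1/6)(-30t + 90) + (0)
Last nonzero remainder: -30t + 90. Dividing through by -30 gives the monic gcd t - 3.

t - 3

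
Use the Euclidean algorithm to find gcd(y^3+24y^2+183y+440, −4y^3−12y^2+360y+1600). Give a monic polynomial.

y^2+13y+40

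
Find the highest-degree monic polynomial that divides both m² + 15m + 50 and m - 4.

Euclidean algorithm in ℚ[m]:
  m² + 15m + 50 = (m + 19)(m - 4) + (126)
  m - 4 = ((1/126)m - 2/63)(126) + (0)
The last nonzero remainder is the constant 126, so the polynomials are coprime and gcd = 1.

1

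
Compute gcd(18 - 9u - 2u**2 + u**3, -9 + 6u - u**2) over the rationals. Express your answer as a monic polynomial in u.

-3 + u

Repeated division with remainder:
  u**3 - 2u**2 - 9u + 18 = (-u - 4)(-u**2 + 6u - 9) + (6u - 18)
  -u**2 + 6u - 9 = (-(1/6)u + 1/2)(6u - 18) + (0)
Last nonzero remainder: 6u - 18. Dividing through by 6 gives the monic gcd u - 3.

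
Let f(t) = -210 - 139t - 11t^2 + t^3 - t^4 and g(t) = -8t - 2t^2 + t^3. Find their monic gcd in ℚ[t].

Apply the Euclidean algorithm:
  -t^4 + t^3 - 11t^2 - 139t - 210 = (-t - 1)(t^3 - 2t^2 - 8t) + (-21t^2 - 147t - 210)
  t^3 - 2t^2 - 8t = (-(1/21)t + 3/7)(-21t^2 - 147t - 210) + (45t + 90)
  -21t^2 - 147t - 210 = (-(7/15)t - 7/3)(45t + 90) + (0)
Last nonzero remainder: 45t + 90. Dividing through by 45 gives the monic gcd t + 2.

2 + t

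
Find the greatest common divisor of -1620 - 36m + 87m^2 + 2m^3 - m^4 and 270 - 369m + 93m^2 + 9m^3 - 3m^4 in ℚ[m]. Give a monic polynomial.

-30 + m + m^2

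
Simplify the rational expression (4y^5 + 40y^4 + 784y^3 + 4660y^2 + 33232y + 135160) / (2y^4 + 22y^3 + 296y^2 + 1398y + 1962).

Apply the Euclidean algorithm:
  4y^5 + 40y^4 + 784y^3 + 4660y^2 + 33232y + 135160 = (2y − 2)(2y^4 + 22y^3 + 296y^2 + 1398y + 1962) + (236y^3 + 2456y^2 + 32104y + 139084)
  2y^4 + 22y^3 + 296y^2 + 1398y + 1962 = ((1/118)y + 35/6962)(236y^3 + 2456y^2 + 32104y + 139084) + ((40328/3481)y^2 + (201640/3481)y + 4395752/3481)
  236y^3 + 2456y^2 + 32104y + 139084 = ((205379/10082)y + 1110439/10082)((40328/3481)y^2 + (201640/3481)y + 4395752/3481) + (0)
Last nonzero remainder: (40328/3481)y^2 + (201640/3481)y + 4395752/3481. Dividing through by 40328/3481 gives the monic gcd y^2 + 5y + 109.
Cancel y^2 + 5y + 109 from numerator and denominator to get the reduced form.

(2y^3 + 10y^2 + 124y + 620)/(y^2 + 6y + 9)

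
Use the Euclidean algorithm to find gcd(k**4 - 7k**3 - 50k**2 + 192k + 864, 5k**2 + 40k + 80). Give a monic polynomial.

k**2 + 8k + 16

Repeated division with remainder:
  k**4 - 7k**3 - 50k**2 + 192k + 864 = ((1/5)k**2 - 3k + 54/5)(5k**2 + 40k + 80) + (0)
Last nonzero remainder: 5k**2 + 40k + 80. Dividing through by 5 gives the monic gcd k**2 + 8k + 16.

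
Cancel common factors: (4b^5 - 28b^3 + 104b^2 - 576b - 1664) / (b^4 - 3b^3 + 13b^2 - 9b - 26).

Euclidean algorithm in ℚ[b]:
  4b^5 - 28b^3 + 104b^2 - 576b - 1664 = (4b + 12)(b^4 - 3b^3 + 13b^2 - 9b - 26) + (-44b^3 - 16b^2 - 364b - 1352)
  b^4 - 3b^3 + 13b^2 - 9b - 26 = (-(1/44)b + 37/484)(-44b^3 - 16b^2 - 364b - 1352) + ((720/121)b^2 - (1440/121)b + 9360/121)
  -44b^3 - 16b^2 - 364b - 1352 = (-(1331/180)b - 1573/90)((720/121)b^2 - (1440/121)b + 9360/121) + (0)
Last nonzero remainder: (720/121)b^2 - (1440/121)b + 9360/121. Dividing through by 720/121 gives the monic gcd b^2 - 2b + 13.
Cancel b^2 - 2b + 13 from numerator and denominator to get the reduced form.

(4b^3 + 8b^2 - 64b - 128)/(b^2 - b - 2)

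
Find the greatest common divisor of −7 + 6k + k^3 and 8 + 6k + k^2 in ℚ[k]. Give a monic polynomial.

By polynomial division,
  k^3 + 6k − 7 = (k − 6)(k^2 + 6k + 8) + (34k + 41)
  k^2 + 6k + 8 = ((1/34)k + 163/1156)(34k + 41) + (2565/1156)
  34k + 41 = ((39304/2565)k + 47396/2565)(2565/1156) + (0)
The last nonzero remainder is the constant 2565/1156, so the polynomials are coprime and gcd = 1.

1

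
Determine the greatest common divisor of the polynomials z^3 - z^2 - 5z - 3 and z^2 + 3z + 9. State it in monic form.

By polynomial division,
  z^3 - z^2 - 5z - 3 = (z - 4)(z^2 + 3z + 9) + (-2z + 33)
  z^2 + 3z + 9 = (-(1/2)z - 39/4)(-2z + 33) + (1323/4)
  -2z + 33 = (-(8/1323)z + 44/441)(1323/4) + (0)
The last nonzero remainder is the constant 1323/4, so the polynomials are coprime and gcd = 1.

1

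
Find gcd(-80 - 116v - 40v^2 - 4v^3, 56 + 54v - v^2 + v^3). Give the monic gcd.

1 + v

Apply the Euclidean algorithm:
  -4v^3 - 40v^2 - 116v - 80 = (-4)(v^3 - v^2 + 54v + 56) + (-44v^2 + 100v + 144)
  v^3 - v^2 + 54v + 56 = (-(1/44)v - 7/242)(-44v^2 + 100v + 144) + ((7280/121)v + 7280/121)
  -44v^2 + 100v + 144 = (-(1331/1820)v + 1089/455)((7280/121)v + 7280/121) + (0)
Last nonzero remainder: (7280/121)v + 7280/121. Dividing through by 7280/121 gives the monic gcd v + 1.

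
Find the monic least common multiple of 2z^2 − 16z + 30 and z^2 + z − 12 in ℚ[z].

z^3 − 4z^2 − 17z + 60

Euclidean algorithm in ℚ[z]:
  2z^2 − 16z + 30 = (2)(z^2 + z − 12) + (−18z + 54)
  z^2 + z − 12 = (−(1/18)z − 2/9)(−18z + 54) + (0)
Last nonzero remainder: −18z + 54. Dividing through by −18 gives the monic gcd z − 3.
Then lcm(f, g) = f·g / gcd(f, g); expanding and making the result monic gives the answer.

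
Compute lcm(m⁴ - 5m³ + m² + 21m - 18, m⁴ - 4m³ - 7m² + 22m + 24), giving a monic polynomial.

m⁶ - 8m⁵ + 12m⁴ + 38m³ - 85m² - 30m + 72

By polynomial division,
  m⁴ - 5m³ + m² + 21m - 18 = (m⁴ - 4m³ - 7m² + 22m + 24) + (-m³ + 8m² - m - 42)
  m⁴ - 4m³ - 7m² + 22m + 24 = (-m - 4)(-m³ + 8m² - m - 42) + (24m² - 24m - 144)
  -m³ + 8m² - m - 42 = (-(1/24)m + 7/24)(24m² - 24m - 144) + (0)
Last nonzero remainder: 24m² - 24m - 144. Dividing through by 24 gives the monic gcd m² - m - 6.
Then lcm(f, g) = f·g / gcd(f, g); expanding and making the result monic gives the answer.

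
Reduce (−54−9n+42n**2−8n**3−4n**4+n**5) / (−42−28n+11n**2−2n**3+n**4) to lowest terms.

(18−9n−2n**2+n**3)/(14+n**2)

By polynomial division,
  n**5−4n**4−8n**3+42n**2−9n−54 = (n−2)(n**4−2n**3+11n**2−28n−42) + (−23n**3+92n**2−23n−138)
  n**4−2n**3+11n**2−28n−42 = (−(1/23)n−2/23)(−23n**3+92n**2−23n−138) + (18n**2−36n−54)
  −23n**3+92n**2−23n−138 = (−(23/18)n+23/9)(18n**2−36n−54) + (0)
Last nonzero remainder: 18n**2−36n−54. Dividing through by 18 gives the monic gcd n**2−2n−3.
Cancel n**2−2n−3 from numerator and denominator to get the reduced form.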